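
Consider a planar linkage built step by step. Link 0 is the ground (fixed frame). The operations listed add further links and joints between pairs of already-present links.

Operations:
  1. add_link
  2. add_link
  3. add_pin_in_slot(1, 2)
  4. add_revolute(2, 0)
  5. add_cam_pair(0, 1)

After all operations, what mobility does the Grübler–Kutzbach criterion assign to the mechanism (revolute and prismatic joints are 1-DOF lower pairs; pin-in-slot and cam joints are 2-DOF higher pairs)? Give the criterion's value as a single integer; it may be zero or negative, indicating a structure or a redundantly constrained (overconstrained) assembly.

M = 2

(L,J1,J2)=(1,0,0); link0 fixed
link1: (2,0,0)
link2: (3,0,0)
PS 1-2 [J2]: (3,0,1)
R 2-0 [J1]: (3,1,1)
C 0-1 [J2]: (3,1,2)
Grübler: 3·2 − 2·1 − 2 = 2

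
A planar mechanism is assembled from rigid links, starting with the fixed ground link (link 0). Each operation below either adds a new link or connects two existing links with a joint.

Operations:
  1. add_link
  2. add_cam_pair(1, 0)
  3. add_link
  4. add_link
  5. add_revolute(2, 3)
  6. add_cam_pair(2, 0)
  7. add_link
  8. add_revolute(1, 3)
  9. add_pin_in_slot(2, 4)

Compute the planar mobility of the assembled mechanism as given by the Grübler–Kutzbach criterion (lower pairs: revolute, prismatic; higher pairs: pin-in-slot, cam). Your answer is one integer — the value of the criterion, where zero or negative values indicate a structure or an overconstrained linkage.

L=1 J1=0 J2=0
add link → L=2 J1=0 J2=0
C@1,0 dof=2 J2 → L=2 J1=0 J2=1
add link → L=3 J1=0 J2=1
add link → L=4 J1=0 J2=1
R@2,3 dof=1 J1 → L=4 J1=1 J2=1
C@2,0 dof=2 J2 → L=4 J1=1 J2=2
add link → L=5 J1=1 J2=2
R@1,3 dof=1 J1 → L=5 J1=2 J2=2
PS@2,4 dof=2 J2 → L=5 J1=2 J2=3
M=3(L−1)−2J1−J2=3·4−2·2−3=5

M = 5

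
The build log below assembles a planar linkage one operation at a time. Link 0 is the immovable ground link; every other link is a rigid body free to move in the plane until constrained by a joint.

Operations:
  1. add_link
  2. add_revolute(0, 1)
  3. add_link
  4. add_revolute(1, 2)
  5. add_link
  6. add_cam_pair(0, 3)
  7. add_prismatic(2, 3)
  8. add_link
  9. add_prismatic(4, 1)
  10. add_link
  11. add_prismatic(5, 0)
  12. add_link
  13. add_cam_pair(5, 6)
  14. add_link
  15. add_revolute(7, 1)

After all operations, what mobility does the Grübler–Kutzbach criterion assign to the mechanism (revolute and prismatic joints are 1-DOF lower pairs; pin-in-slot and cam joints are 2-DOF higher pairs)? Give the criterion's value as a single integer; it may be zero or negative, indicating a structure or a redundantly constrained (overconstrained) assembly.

M = 7

L=1 J1=0 J2=0
add link → L=2 J1=0 J2=0
R@0,1 dof=1 J1 → L=2 J1=1 J2=0
add link → L=3 J1=1 J2=0
R@1,2 dof=1 J1 → L=3 J1=2 J2=0
add link → L=4 J1=2 J2=0
C@0,3 dof=2 J2 → L=4 J1=2 J2=1
P@2,3 dof=1 J1 → L=4 J1=3 J2=1
add link → L=5 J1=3 J2=1
P@4,1 dof=1 J1 → L=5 J1=4 J2=1
add link → L=6 J1=4 J2=1
P@5,0 dof=1 J1 → L=6 J1=5 J2=1
add link → L=7 J1=5 J2=1
C@5,6 dof=2 J2 → L=7 J1=5 J2=2
add link → L=8 J1=5 J2=2
R@7,1 dof=1 J1 → L=8 J1=6 J2=2
M=3(L−1)−2J1−J2=3·7−2·6−2=7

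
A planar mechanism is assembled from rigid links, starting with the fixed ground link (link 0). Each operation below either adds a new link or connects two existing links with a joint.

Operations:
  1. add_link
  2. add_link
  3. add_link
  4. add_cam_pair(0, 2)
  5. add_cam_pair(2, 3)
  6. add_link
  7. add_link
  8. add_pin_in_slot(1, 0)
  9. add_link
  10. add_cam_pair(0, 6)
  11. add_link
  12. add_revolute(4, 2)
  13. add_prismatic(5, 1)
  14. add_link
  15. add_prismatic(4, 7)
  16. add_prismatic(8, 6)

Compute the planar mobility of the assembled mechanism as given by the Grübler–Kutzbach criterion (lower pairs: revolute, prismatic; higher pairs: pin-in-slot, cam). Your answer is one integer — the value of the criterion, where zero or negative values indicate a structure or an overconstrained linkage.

L=1 J1=0 J2=0
add link → L=2 J1=0 J2=0
add link → L=3 J1=0 J2=0
add link → L=4 J1=0 J2=0
C@0,2 dof=2 J2 → L=4 J1=0 J2=1
C@2,3 dof=2 J2 → L=4 J1=0 J2=2
add link → L=5 J1=0 J2=2
add link → L=6 J1=0 J2=2
PS@1,0 dof=2 J2 → L=6 J1=0 J2=3
add link → L=7 J1=0 J2=3
C@0,6 dof=2 J2 → L=7 J1=0 J2=4
add link → L=8 J1=0 J2=4
R@4,2 dof=1 J1 → L=8 J1=1 J2=4
P@5,1 dof=1 J1 → L=8 J1=2 J2=4
add link → L=9 J1=2 J2=4
P@4,7 dof=1 J1 → L=9 J1=3 J2=4
P@8,6 dof=1 J1 → L=9 J1=4 J2=4
M=3(L−1)−2J1−J2=3·8−2·4−4=12

M = 12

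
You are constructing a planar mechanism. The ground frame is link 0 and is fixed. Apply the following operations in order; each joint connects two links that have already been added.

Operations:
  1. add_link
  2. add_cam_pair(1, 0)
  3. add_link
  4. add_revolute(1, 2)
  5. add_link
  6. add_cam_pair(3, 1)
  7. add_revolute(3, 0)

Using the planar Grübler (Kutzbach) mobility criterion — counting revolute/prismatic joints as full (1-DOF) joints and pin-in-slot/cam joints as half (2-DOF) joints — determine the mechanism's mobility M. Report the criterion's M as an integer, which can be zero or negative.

(L,J1,J2)=(1,0,0); link0 fixed
link1: (2,0,0)
C 1-0 [J2]: (2,0,1)
link2: (3,0,1)
R 1-2 [J1]: (3,1,1)
link3: (4,1,1)
C 3-1 [J2]: (4,1,2)
R 3-0 [J1]: (4,2,2)
Grübler: 3·3 − 2·2 − 2 = 3

M = 3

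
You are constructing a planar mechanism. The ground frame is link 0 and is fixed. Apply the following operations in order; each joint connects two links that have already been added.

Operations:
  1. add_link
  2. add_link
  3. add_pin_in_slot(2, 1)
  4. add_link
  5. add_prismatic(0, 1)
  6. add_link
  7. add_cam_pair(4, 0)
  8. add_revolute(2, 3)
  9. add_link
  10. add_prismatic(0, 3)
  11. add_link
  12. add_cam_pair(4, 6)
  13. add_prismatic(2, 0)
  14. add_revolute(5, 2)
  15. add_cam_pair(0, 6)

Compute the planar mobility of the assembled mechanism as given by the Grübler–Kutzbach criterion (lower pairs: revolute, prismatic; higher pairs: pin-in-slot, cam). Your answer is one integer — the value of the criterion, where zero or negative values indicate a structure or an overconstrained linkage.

[1;0;0] (link 0 is ground)
L+ [2;0;0]
L+ [3;0;0]
PS(2,1)∈J2 [3;0;1]
L+ [4;0;1]
P(0,1)∈J1 [4;1;1]
L+ [5;1;1]
C(4,0)∈J2 [5;1;2]
R(2,3)∈J1 [5;2;2]
L+ [6;2;2]
P(0,3)∈J1 [6;3;2]
L+ [7;3;2]
C(4,6)∈J2 [7;3;3]
P(2,0)∈J1 [7;4;3]
R(5,2)∈J1 [7;5;3]
C(0,6)∈J2 [7;5;4]
mobility = 18 − 10 − 4 = 4

M = 4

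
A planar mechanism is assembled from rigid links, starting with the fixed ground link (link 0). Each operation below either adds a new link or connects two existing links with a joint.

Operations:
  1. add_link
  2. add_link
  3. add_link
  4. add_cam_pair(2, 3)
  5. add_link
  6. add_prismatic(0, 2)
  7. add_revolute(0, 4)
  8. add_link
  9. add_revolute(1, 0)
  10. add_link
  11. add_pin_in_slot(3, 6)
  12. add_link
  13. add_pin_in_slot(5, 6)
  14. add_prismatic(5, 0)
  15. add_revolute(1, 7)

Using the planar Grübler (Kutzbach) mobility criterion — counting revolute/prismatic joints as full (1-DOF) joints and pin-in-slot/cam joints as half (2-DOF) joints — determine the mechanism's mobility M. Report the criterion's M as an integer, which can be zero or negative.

M = 8

[1;0;0] (link 0 is ground)
L+ [2;0;0]
L+ [3;0;0]
L+ [4;0;0]
C(2,3)∈J2 [4;0;1]
L+ [5;0;1]
P(0,2)∈J1 [5;1;1]
R(0,4)∈J1 [5;2;1]
L+ [6;2;1]
R(1,0)∈J1 [6;3;1]
L+ [7;3;1]
PS(3,6)∈J2 [7;3;2]
L+ [8;3;2]
PS(5,6)∈J2 [8;3;3]
P(5,0)∈J1 [8;4;3]
R(1,7)∈J1 [8;5;3]
mobility = 21 − 10 − 3 = 8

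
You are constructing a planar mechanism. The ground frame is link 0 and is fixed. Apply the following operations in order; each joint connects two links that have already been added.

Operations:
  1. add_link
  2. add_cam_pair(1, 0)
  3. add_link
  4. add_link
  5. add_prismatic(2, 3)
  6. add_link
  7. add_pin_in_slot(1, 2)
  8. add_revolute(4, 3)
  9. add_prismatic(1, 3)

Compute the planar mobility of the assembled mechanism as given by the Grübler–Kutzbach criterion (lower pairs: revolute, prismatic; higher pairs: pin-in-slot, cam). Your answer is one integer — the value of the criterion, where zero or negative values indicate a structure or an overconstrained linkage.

M = 4

ground; <1,0,0>
#1 <2,0,0>
C:1↔0 J2 <2,0,1>
#2 <3,0,1>
#3 <4,0,1>
P:2↔3 J1 <4,1,1>
#4 <5,1,1>
PS:1↔2 J2 <5,1,2>
R:4↔3 J1 <5,2,2>
P:1↔3 J1 <5,3,2>
3×4 − 2×3 − 1×2 = 4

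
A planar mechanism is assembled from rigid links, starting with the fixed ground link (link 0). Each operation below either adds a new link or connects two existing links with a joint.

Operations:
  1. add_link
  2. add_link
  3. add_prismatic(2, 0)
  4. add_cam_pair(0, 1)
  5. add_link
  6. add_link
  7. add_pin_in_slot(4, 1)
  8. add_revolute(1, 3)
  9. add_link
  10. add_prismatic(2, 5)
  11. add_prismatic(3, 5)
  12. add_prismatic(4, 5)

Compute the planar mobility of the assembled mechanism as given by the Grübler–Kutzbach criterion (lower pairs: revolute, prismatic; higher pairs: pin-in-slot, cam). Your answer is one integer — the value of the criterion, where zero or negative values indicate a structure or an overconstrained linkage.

M = 3

(L,J1,J2)=(1,0,0); link0 fixed
link1: (2,0,0)
link2: (3,0,0)
P 2-0 [J1]: (3,1,0)
C 0-1 [J2]: (3,1,1)
link3: (4,1,1)
link4: (5,1,1)
PS 4-1 [J2]: (5,1,2)
R 1-3 [J1]: (5,2,2)
link5: (6,2,2)
P 2-5 [J1]: (6,3,2)
P 3-5 [J1]: (6,4,2)
P 4-5 [J1]: (6,5,2)
Grübler: 3·5 − 2·5 − 2 = 3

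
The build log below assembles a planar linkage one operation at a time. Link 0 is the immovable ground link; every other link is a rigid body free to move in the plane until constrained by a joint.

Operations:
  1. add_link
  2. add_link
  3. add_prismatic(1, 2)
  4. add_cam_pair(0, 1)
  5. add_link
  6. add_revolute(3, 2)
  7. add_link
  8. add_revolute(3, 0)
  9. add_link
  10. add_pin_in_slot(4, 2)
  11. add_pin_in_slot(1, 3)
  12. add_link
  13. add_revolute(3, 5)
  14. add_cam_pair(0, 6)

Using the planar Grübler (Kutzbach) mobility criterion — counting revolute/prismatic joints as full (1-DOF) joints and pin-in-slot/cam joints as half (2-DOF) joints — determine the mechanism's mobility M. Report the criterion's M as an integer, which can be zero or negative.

link 0 = ground. State L|J1|J2 = 1|0|0
+link1  2|0|0
+link2  3|0|0
P(1,2) f=1→J1  3|1|0
C(0,1) f=2→J2  3|1|1
+link3  4|1|1
R(3,2) f=1→J1  4|2|1
+link4  5|2|1
R(3,0) f=1→J1  5|3|1
+link5  6|3|1
PS(4,2) f=2→J2  6|3|2
PS(1,3) f=2→J2  6|3|3
+link6  7|3|3
R(3,5) f=1→J1  7|4|3
C(0,6) f=2→J2  7|4|4
M = 3(7−1)−2·4−4 = 18−8−4 = 6

M = 6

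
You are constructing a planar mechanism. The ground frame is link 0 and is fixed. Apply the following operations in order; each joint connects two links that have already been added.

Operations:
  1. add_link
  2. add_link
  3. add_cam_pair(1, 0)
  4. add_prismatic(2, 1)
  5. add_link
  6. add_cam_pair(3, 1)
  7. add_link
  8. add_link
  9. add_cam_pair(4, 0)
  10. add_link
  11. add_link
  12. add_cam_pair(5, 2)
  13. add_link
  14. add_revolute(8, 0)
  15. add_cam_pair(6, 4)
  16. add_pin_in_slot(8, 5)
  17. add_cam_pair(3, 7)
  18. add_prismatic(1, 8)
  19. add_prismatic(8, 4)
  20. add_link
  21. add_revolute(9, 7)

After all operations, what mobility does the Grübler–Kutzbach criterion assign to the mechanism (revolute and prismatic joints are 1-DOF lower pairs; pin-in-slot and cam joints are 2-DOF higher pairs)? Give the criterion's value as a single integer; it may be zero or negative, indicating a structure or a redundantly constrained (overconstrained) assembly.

ground; <1,0,0>
#1 <2,0,0>
#2 <3,0,0>
C:1↔0 J2 <3,0,1>
P:2↔1 J1 <3,1,1>
#3 <4,1,1>
C:3↔1 J2 <4,1,2>
#4 <5,1,2>
#5 <6,1,2>
C:4↔0 J2 <6,1,3>
#6 <7,1,3>
#7 <8,1,3>
C:5↔2 J2 <8,1,4>
#8 <9,1,4>
R:8↔0 J1 <9,2,4>
C:6↔4 J2 <9,2,5>
PS:8↔5 J2 <9,2,6>
C:3↔7 J2 <9,2,7>
P:1↔8 J1 <9,3,7>
P:8↔4 J1 <9,4,7>
#9 <10,4,7>
R:9↔7 J1 <10,5,7>
3×9 − 2×5 − 1×7 = 10

M = 10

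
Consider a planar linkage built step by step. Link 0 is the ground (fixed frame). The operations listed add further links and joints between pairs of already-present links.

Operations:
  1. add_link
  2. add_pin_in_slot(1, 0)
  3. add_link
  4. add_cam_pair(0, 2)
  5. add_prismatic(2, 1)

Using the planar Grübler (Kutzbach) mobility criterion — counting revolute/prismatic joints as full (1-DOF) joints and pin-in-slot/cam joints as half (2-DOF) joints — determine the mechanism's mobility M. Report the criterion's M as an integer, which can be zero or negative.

ground; <1,0,0>
#1 <2,0,0>
PS:1↔0 J2 <2,0,1>
#2 <3,0,1>
C:0↔2 J2 <3,0,2>
P:2↔1 J1 <3,1,2>
3×2 − 2×1 − 1×2 = 2

M = 2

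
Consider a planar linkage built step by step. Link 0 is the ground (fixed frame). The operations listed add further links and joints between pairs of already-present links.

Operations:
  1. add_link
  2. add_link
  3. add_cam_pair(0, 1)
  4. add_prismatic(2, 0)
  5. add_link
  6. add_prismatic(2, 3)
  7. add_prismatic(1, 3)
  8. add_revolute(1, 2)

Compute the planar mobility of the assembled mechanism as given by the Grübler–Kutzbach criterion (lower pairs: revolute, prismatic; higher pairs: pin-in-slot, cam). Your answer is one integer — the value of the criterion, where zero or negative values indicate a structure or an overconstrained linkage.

M = 0

(L,J1,J2)=(1,0,0); link0 fixed
link1: (2,0,0)
link2: (3,0,0)
C 0-1 [J2]: (3,0,1)
P 2-0 [J1]: (3,1,1)
link3: (4,1,1)
P 2-3 [J1]: (4,2,1)
P 1-3 [J1]: (4,3,1)
R 1-2 [J1]: (4,4,1)
Grübler: 3·3 − 2·4 − 1 = 0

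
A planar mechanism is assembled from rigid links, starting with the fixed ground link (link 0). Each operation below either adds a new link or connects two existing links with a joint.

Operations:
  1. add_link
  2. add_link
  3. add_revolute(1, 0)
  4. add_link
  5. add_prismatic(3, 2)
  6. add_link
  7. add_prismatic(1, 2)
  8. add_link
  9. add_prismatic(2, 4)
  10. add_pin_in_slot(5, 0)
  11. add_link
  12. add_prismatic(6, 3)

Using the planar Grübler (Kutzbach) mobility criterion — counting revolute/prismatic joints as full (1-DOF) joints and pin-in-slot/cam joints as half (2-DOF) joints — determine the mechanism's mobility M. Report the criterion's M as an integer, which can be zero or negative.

[1;0;0] (link 0 is ground)
L+ [2;0;0]
L+ [3;0;0]
R(1,0)∈J1 [3;1;0]
L+ [4;1;0]
P(3,2)∈J1 [4;2;0]
L+ [5;2;0]
P(1,2)∈J1 [5;3;0]
L+ [6;3;0]
P(2,4)∈J1 [6;4;0]
PS(5,0)∈J2 [6;4;1]
L+ [7;4;1]
P(6,3)∈J1 [7;5;1]
mobility = 18 − 10 − 1 = 7

M = 7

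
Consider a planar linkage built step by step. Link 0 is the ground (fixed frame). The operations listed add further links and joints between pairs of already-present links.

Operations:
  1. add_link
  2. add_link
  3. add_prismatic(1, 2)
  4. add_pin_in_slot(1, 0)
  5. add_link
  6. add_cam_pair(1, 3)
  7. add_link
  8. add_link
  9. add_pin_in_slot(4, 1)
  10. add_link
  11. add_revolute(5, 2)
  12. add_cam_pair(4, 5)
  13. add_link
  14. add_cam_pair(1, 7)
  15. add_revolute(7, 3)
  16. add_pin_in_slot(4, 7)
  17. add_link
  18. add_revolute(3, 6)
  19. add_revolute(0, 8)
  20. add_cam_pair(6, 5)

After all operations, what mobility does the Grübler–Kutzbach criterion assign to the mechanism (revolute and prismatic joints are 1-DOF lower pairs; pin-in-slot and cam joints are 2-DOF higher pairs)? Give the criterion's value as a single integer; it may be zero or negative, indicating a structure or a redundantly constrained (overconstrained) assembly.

L=1 J1=0 J2=0
add link → L=2 J1=0 J2=0
add link → L=3 J1=0 J2=0
P@1,2 dof=1 J1 → L=3 J1=1 J2=0
PS@1,0 dof=2 J2 → L=3 J1=1 J2=1
add link → L=4 J1=1 J2=1
C@1,3 dof=2 J2 → L=4 J1=1 J2=2
add link → L=5 J1=1 J2=2
add link → L=6 J1=1 J2=2
PS@4,1 dof=2 J2 → L=6 J1=1 J2=3
add link → L=7 J1=1 J2=3
R@5,2 dof=1 J1 → L=7 J1=2 J2=3
C@4,5 dof=2 J2 → L=7 J1=2 J2=4
add link → L=8 J1=2 J2=4
C@1,7 dof=2 J2 → L=8 J1=2 J2=5
R@7,3 dof=1 J1 → L=8 J1=3 J2=5
PS@4,7 dof=2 J2 → L=8 J1=3 J2=6
add link → L=9 J1=3 J2=6
R@3,6 dof=1 J1 → L=9 J1=4 J2=6
R@0,8 dof=1 J1 → L=9 J1=5 J2=6
C@6,5 dof=2 J2 → L=9 J1=5 J2=7
M=3(L−1)−2J1−J2=3·8−2·5−7=7

M = 7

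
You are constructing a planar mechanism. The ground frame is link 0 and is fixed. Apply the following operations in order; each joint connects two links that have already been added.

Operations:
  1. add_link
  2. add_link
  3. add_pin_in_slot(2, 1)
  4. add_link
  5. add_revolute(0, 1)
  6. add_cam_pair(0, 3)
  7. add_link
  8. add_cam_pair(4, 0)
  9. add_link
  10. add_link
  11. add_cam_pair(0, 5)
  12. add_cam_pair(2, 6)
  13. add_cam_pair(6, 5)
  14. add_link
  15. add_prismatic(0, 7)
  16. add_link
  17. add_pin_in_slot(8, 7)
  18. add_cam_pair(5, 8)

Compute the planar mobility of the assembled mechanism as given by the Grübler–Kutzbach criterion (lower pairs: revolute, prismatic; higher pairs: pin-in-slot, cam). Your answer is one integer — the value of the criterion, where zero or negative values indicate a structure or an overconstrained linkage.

M = 12

link 0 = ground. State L|J1|J2 = 1|0|0
+link1  2|0|0
+link2  3|0|0
PS(2,1) f=2→J2  3|0|1
+link3  4|0|1
R(0,1) f=1→J1  4|1|1
C(0,3) f=2→J2  4|1|2
+link4  5|1|2
C(4,0) f=2→J2  5|1|3
+link5  6|1|3
+link6  7|1|3
C(0,5) f=2→J2  7|1|4
C(2,6) f=2→J2  7|1|5
C(6,5) f=2→J2  7|1|6
+link7  8|1|6
P(0,7) f=1→J1  8|2|6
+link8  9|2|6
PS(8,7) f=2→J2  9|2|7
C(5,8) f=2→J2  9|2|8
M = 3(9−1)−2·2−8 = 24−4−8 = 12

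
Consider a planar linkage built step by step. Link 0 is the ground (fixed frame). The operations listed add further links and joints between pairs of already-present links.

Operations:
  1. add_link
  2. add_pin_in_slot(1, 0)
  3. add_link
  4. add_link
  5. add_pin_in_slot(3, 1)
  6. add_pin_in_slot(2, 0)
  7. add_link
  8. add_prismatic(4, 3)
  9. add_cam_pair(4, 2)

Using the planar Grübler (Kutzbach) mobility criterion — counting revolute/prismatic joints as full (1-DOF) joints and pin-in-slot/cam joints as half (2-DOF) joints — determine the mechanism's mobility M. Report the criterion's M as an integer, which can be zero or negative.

M = 6

link 0 = ground. State L|J1|J2 = 1|0|0
+link1  2|0|0
PS(1,0) f=2→J2  2|0|1
+link2  3|0|1
+link3  4|0|1
PS(3,1) f=2→J2  4|0|2
PS(2,0) f=2→J2  4|0|3
+link4  5|0|3
P(4,3) f=1→J1  5|1|3
C(4,2) f=2→J2  5|1|4
M = 3(5−1)−2·1−4 = 12−2−4 = 6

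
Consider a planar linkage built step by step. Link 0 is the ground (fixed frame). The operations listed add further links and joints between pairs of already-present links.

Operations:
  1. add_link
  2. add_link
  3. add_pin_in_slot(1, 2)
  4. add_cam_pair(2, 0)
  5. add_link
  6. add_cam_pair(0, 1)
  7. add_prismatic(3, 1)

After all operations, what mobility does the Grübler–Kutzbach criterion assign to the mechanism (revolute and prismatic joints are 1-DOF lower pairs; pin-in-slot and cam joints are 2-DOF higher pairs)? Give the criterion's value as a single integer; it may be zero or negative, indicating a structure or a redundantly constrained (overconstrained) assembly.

L=1 J1=0 J2=0
add link → L=2 J1=0 J2=0
add link → L=3 J1=0 J2=0
PS@1,2 dof=2 J2 → L=3 J1=0 J2=1
C@2,0 dof=2 J2 → L=3 J1=0 J2=2
add link → L=4 J1=0 J2=2
C@0,1 dof=2 J2 → L=4 J1=0 J2=3
P@3,1 dof=1 J1 → L=4 J1=1 J2=3
M=3(L−1)−2J1−J2=3·3−2·1−3=4

M = 4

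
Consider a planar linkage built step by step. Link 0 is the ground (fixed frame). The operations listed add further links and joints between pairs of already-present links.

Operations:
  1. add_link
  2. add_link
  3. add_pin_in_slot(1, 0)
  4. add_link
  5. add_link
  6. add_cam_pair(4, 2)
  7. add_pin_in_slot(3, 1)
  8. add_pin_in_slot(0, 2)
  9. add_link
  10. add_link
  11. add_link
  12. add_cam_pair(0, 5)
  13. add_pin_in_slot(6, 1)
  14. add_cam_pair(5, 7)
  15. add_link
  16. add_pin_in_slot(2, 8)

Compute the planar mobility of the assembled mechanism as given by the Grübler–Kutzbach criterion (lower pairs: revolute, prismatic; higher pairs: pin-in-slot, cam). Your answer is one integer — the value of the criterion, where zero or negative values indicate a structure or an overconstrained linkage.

M = 16

(L,J1,J2)=(1,0,0); link0 fixed
link1: (2,0,0)
link2: (3,0,0)
PS 1-0 [J2]: (3,0,1)
link3: (4,0,1)
link4: (5,0,1)
C 4-2 [J2]: (5,0,2)
PS 3-1 [J2]: (5,0,3)
PS 0-2 [J2]: (5,0,4)
link5: (6,0,4)
link6: (7,0,4)
link7: (8,0,4)
C 0-5 [J2]: (8,0,5)
PS 6-1 [J2]: (8,0,6)
C 5-7 [J2]: (8,0,7)
link8: (9,0,7)
PS 2-8 [J2]: (9,0,8)
Grübler: 3·8 − 2·0 − 8 = 16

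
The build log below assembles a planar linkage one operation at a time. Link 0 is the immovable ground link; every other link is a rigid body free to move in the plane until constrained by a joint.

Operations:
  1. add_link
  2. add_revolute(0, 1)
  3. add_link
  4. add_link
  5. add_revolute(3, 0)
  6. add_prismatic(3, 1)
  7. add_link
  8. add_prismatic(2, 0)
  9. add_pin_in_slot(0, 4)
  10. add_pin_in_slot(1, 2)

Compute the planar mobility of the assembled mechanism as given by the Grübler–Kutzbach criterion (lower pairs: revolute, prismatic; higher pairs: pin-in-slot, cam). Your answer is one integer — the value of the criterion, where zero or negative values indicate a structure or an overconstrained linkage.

ground; <1,0,0>
#1 <2,0,0>
R:0↔1 J1 <2,1,0>
#2 <3,1,0>
#3 <4,1,0>
R:3↔0 J1 <4,2,0>
P:3↔1 J1 <4,3,0>
#4 <5,3,0>
P:2↔0 J1 <5,4,0>
PS:0↔4 J2 <5,4,1>
PS:1↔2 J2 <5,4,2>
3×4 − 2×4 − 1×2 = 2

M = 2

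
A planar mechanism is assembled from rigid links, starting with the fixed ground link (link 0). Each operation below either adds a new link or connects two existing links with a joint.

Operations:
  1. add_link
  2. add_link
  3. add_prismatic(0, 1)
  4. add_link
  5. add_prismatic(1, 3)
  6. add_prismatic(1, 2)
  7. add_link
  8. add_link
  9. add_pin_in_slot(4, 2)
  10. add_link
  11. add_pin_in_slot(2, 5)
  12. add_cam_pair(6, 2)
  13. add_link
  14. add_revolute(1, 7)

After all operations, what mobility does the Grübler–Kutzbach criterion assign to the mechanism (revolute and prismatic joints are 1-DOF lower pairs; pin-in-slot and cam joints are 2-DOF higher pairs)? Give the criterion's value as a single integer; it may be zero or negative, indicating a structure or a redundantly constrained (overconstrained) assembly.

M = 10

(L,J1,J2)=(1,0,0); link0 fixed
link1: (2,0,0)
link2: (3,0,0)
P 0-1 [J1]: (3,1,0)
link3: (4,1,0)
P 1-3 [J1]: (4,2,0)
P 1-2 [J1]: (4,3,0)
link4: (5,3,0)
link5: (6,3,0)
PS 4-2 [J2]: (6,3,1)
link6: (7,3,1)
PS 2-5 [J2]: (7,3,2)
C 6-2 [J2]: (7,3,3)
link7: (8,3,3)
R 1-7 [J1]: (8,4,3)
Grübler: 3·7 − 2·4 − 3 = 10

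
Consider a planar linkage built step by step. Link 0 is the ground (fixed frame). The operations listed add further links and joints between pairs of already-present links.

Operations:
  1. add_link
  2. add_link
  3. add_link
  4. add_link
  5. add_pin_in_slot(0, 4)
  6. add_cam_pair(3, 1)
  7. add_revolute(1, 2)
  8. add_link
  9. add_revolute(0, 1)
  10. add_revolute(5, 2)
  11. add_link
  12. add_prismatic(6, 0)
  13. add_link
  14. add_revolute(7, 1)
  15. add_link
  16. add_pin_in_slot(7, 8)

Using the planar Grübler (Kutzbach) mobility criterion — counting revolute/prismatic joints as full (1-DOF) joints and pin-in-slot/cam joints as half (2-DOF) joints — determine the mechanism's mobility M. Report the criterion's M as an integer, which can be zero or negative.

M = 11

link 0 = ground. State L|J1|J2 = 1|0|0
+link1  2|0|0
+link2  3|0|0
+link3  4|0|0
+link4  5|0|0
PS(0,4) f=2→J2  5|0|1
C(3,1) f=2→J2  5|0|2
R(1,2) f=1→J1  5|1|2
+link5  6|1|2
R(0,1) f=1→J1  6|2|2
R(5,2) f=1→J1  6|3|2
+link6  7|3|2
P(6,0) f=1→J1  7|4|2
+link7  8|4|2
R(7,1) f=1→J1  8|5|2
+link8  9|5|2
PS(7,8) f=2→J2  9|5|3
M = 3(9−1)−2·5−3 = 24−10−3 = 11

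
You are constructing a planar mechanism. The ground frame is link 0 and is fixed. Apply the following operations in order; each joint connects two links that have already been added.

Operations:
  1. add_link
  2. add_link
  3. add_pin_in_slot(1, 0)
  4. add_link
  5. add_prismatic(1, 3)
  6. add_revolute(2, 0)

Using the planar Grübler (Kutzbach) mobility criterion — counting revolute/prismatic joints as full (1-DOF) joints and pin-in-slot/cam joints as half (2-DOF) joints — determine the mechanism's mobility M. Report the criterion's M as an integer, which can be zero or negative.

M = 4

L=1 J1=0 J2=0
add link → L=2 J1=0 J2=0
add link → L=3 J1=0 J2=0
PS@1,0 dof=2 J2 → L=3 J1=0 J2=1
add link → L=4 J1=0 J2=1
P@1,3 dof=1 J1 → L=4 J1=1 J2=1
R@2,0 dof=1 J1 → L=4 J1=2 J2=1
M=3(L−1)−2J1−J2=3·3−2·2−1=4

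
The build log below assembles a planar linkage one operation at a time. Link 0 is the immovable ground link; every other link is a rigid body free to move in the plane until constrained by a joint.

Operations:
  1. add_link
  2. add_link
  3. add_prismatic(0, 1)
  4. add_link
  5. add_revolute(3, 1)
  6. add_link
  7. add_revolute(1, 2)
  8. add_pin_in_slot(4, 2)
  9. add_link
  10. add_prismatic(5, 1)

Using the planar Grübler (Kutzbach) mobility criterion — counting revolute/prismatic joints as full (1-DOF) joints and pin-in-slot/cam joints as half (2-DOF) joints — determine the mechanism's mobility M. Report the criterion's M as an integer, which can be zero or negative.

ground; <1,0,0>
#1 <2,0,0>
#2 <3,0,0>
P:0↔1 J1 <3,1,0>
#3 <4,1,0>
R:3↔1 J1 <4,2,0>
#4 <5,2,0>
R:1↔2 J1 <5,3,0>
PS:4↔2 J2 <5,3,1>
#5 <6,3,1>
P:5↔1 J1 <6,4,1>
3×5 − 2×4 − 1×1 = 6

M = 6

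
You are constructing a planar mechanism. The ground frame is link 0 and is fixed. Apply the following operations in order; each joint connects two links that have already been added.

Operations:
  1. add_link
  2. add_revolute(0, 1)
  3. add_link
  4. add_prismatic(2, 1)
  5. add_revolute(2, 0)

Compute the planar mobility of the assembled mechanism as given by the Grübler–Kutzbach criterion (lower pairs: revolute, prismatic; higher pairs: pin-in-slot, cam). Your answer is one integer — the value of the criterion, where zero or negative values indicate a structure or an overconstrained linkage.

ground; <1,0,0>
#1 <2,0,0>
R:0↔1 J1 <2,1,0>
#2 <3,1,0>
P:2↔1 J1 <3,2,0>
R:2↔0 J1 <3,3,0>
3×2 − 2×3 − 1×0 = 0

M = 0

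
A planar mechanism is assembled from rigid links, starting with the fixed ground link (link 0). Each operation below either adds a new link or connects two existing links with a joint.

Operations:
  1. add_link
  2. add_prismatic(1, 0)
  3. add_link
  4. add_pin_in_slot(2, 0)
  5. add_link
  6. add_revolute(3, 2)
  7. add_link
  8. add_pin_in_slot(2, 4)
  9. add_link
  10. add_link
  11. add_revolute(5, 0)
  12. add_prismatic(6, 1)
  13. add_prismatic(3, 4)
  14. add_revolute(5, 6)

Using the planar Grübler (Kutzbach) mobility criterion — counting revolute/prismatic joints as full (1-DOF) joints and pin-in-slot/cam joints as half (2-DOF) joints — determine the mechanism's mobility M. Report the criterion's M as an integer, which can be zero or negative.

L=1 J1=0 J2=0
add link → L=2 J1=0 J2=0
P@1,0 dof=1 J1 → L=2 J1=1 J2=0
add link → L=3 J1=1 J2=0
PS@2,0 dof=2 J2 → L=3 J1=1 J2=1
add link → L=4 J1=1 J2=1
R@3,2 dof=1 J1 → L=4 J1=2 J2=1
add link → L=5 J1=2 J2=1
PS@2,4 dof=2 J2 → L=5 J1=2 J2=2
add link → L=6 J1=2 J2=2
add link → L=7 J1=2 J2=2
R@5,0 dof=1 J1 → L=7 J1=3 J2=2
P@6,1 dof=1 J1 → L=7 J1=4 J2=2
P@3,4 dof=1 J1 → L=7 J1=5 J2=2
R@5,6 dof=1 J1 → L=7 J1=6 J2=2
M=3(L−1)−2J1−J2=3·6−2·6−2=4

M = 4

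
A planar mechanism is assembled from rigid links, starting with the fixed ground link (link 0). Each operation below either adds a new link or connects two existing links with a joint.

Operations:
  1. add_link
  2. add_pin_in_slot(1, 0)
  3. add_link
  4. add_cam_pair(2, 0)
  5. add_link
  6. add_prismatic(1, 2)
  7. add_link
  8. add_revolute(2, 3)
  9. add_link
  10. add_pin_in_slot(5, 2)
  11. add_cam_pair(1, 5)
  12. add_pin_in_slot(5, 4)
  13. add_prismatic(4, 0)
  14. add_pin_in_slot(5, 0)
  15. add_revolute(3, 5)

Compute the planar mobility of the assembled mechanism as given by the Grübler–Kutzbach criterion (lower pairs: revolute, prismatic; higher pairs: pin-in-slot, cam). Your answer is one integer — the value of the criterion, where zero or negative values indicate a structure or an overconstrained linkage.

M = 1

L=1 J1=0 J2=0
add link → L=2 J1=0 J2=0
PS@1,0 dof=2 J2 → L=2 J1=0 J2=1
add link → L=3 J1=0 J2=1
C@2,0 dof=2 J2 → L=3 J1=0 J2=2
add link → L=4 J1=0 J2=2
P@1,2 dof=1 J1 → L=4 J1=1 J2=2
add link → L=5 J1=1 J2=2
R@2,3 dof=1 J1 → L=5 J1=2 J2=2
add link → L=6 J1=2 J2=2
PS@5,2 dof=2 J2 → L=6 J1=2 J2=3
C@1,5 dof=2 J2 → L=6 J1=2 J2=4
PS@5,4 dof=2 J2 → L=6 J1=2 J2=5
P@4,0 dof=1 J1 → L=6 J1=3 J2=5
PS@5,0 dof=2 J2 → L=6 J1=3 J2=6
R@3,5 dof=1 J1 → L=6 J1=4 J2=6
M=3(L−1)−2J1−J2=3·5−2·4−6=1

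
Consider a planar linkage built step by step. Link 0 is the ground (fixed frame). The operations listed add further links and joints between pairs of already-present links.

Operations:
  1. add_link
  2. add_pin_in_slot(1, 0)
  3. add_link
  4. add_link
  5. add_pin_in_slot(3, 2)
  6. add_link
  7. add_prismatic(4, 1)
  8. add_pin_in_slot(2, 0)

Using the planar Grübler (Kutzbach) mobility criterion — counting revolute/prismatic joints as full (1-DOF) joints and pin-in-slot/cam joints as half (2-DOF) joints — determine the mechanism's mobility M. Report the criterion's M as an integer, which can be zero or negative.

M = 7

link 0 = ground. State L|J1|J2 = 1|0|0
+link1  2|0|0
PS(1,0) f=2→J2  2|0|1
+link2  3|0|1
+link3  4|0|1
PS(3,2) f=2→J2  4|0|2
+link4  5|0|2
P(4,1) f=1→J1  5|1|2
PS(2,0) f=2→J2  5|1|3
M = 3(5−1)−2·1−3 = 12−2−3 = 7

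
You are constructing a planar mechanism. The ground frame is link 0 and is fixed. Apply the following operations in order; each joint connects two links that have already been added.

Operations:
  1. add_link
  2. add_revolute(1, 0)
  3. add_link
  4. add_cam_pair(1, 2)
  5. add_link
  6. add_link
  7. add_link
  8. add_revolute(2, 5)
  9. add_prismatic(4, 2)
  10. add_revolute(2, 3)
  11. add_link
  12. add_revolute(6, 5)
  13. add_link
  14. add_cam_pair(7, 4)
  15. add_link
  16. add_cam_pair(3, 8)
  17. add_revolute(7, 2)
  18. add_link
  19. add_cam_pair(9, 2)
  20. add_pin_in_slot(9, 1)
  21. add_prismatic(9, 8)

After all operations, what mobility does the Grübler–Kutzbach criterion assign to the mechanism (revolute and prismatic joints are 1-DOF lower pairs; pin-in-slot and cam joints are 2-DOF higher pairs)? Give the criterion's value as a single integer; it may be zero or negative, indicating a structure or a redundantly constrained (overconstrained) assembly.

M = 8

ground; <1,0,0>
#1 <2,0,0>
R:1↔0 J1 <2,1,0>
#2 <3,1,0>
C:1↔2 J2 <3,1,1>
#3 <4,1,1>
#4 <5,1,1>
#5 <6,1,1>
R:2↔5 J1 <6,2,1>
P:4↔2 J1 <6,3,1>
R:2↔3 J1 <6,4,1>
#6 <7,4,1>
R:6↔5 J1 <7,5,1>
#7 <8,5,1>
C:7↔4 J2 <8,5,2>
#8 <9,5,2>
C:3↔8 J2 <9,5,3>
R:7↔2 J1 <9,6,3>
#9 <10,6,3>
C:9↔2 J2 <10,6,4>
PS:9↔1 J2 <10,6,5>
P:9↔8 J1 <10,7,5>
3×9 − 2×7 − 1×5 = 8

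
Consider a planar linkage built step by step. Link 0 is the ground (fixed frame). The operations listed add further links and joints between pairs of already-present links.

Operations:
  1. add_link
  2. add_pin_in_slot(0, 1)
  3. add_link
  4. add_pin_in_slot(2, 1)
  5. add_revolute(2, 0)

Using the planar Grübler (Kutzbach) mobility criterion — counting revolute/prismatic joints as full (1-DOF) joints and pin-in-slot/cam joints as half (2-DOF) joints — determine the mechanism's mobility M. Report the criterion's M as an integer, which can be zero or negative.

L=1 J1=0 J2=0
add link → L=2 J1=0 J2=0
PS@0,1 dof=2 J2 → L=2 J1=0 J2=1
add link → L=3 J1=0 J2=1
PS@2,1 dof=2 J2 → L=3 J1=0 J2=2
R@2,0 dof=1 J1 → L=3 J1=1 J2=2
M=3(L−1)−2J1−J2=3·2−2·1−2=2

M = 2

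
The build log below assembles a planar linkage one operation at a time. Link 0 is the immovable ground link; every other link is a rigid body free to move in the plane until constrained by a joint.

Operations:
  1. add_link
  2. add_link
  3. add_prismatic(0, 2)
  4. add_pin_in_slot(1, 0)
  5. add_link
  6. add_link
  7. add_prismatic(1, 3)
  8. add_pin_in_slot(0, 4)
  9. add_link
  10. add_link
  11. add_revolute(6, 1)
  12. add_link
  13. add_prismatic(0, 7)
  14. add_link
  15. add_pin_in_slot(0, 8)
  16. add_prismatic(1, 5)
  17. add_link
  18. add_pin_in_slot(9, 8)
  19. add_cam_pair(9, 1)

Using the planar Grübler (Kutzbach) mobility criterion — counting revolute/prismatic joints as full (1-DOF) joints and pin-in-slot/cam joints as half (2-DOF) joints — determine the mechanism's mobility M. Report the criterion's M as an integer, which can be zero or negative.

link 0 = ground. State L|J1|J2 = 1|0|0
+link1  2|0|0
+link2  3|0|0
P(0,2) f=1→J1  3|1|0
PS(1,0) f=2→J2  3|1|1
+link3  4|1|1
+link4  5|1|1
P(1,3) f=1→J1  5|2|1
PS(0,4) f=2→J2  5|2|2
+link5  6|2|2
+link6  7|2|2
R(6,1) f=1→J1  7|3|2
+link7  8|3|2
P(0,7) f=1→J1  8|4|2
+link8  9|4|2
PS(0,8) f=2→J2  9|4|3
P(1,5) f=1→J1  9|5|3
+link9  10|5|3
PS(9,8) f=2→J2  10|5|4
C(9,1) f=2→J2  10|5|5
M = 3(10−1)−2·5−5 = 27−10−5 = 12

M = 12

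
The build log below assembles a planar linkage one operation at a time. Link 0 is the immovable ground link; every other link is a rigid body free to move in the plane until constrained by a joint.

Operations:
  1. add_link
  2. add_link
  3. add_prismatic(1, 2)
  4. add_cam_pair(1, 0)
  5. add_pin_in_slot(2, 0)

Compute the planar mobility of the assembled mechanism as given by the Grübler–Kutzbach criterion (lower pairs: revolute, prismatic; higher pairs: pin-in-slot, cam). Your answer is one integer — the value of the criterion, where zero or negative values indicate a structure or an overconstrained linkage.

M = 2

L=1 J1=0 J2=0
add link → L=2 J1=0 J2=0
add link → L=3 J1=0 J2=0
P@1,2 dof=1 J1 → L=3 J1=1 J2=0
C@1,0 dof=2 J2 → L=3 J1=1 J2=1
PS@2,0 dof=2 J2 → L=3 J1=1 J2=2
M=3(L−1)−2J1−J2=3·2−2·1−2=2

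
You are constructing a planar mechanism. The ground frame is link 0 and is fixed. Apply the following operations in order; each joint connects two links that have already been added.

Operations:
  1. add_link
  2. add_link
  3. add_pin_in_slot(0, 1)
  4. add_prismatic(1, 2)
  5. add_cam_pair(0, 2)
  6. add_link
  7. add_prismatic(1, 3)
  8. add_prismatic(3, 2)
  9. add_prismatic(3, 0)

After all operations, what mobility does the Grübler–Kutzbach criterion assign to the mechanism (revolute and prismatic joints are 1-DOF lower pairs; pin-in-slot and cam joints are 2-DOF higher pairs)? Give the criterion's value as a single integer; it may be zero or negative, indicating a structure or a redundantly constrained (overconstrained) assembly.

M = -1

ground; <1,0,0>
#1 <2,0,0>
#2 <3,0,0>
PS:0↔1 J2 <3,0,1>
P:1↔2 J1 <3,1,1>
C:0↔2 J2 <3,1,2>
#3 <4,1,2>
P:1↔3 J1 <4,2,2>
P:3↔2 J1 <4,3,2>
P:3↔0 J1 <4,4,2>
3×3 − 2×4 − 1×2 = -1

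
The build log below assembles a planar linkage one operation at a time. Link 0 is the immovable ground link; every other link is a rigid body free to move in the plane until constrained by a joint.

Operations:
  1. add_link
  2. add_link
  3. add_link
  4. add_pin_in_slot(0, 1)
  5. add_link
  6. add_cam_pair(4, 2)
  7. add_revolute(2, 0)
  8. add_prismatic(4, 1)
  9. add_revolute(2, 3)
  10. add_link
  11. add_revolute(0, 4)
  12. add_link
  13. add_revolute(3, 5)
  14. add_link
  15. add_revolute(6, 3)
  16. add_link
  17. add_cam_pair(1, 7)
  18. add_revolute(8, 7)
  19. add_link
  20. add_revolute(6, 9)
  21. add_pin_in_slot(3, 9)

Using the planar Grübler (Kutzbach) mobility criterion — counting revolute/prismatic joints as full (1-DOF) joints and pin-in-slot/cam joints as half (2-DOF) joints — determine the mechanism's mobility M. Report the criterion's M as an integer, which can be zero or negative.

ground; <1,0,0>
#1 <2,0,0>
#2 <3,0,0>
#3 <4,0,0>
PS:0↔1 J2 <4,0,1>
#4 <5,0,1>
C:4↔2 J2 <5,0,2>
R:2↔0 J1 <5,1,2>
P:4↔1 J1 <5,2,2>
R:2↔3 J1 <5,3,2>
#5 <6,3,2>
R:0↔4 J1 <6,4,2>
#6 <7,4,2>
R:3↔5 J1 <7,5,2>
#7 <8,5,2>
R:6↔3 J1 <8,6,2>
#8 <9,6,2>
C:1↔7 J2 <9,6,3>
R:8↔7 J1 <9,7,3>
#9 <10,7,3>
R:6↔9 J1 <10,8,3>
PS:3↔9 J2 <10,8,4>
3×9 − 2×8 − 1×4 = 7

M = 7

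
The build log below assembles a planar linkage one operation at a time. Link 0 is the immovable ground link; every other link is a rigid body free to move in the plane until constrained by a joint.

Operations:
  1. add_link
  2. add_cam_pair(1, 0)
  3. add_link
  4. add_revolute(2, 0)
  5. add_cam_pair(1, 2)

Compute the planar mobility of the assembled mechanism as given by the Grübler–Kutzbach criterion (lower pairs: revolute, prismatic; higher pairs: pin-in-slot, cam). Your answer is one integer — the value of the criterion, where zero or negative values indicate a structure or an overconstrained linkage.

[1;0;0] (link 0 is ground)
L+ [2;0;0]
C(1,0)∈J2 [2;0;1]
L+ [3;0;1]
R(2,0)∈J1 [3;1;1]
C(1,2)∈J2 [3;1;2]
mobility = 6 − 2 − 2 = 2

M = 2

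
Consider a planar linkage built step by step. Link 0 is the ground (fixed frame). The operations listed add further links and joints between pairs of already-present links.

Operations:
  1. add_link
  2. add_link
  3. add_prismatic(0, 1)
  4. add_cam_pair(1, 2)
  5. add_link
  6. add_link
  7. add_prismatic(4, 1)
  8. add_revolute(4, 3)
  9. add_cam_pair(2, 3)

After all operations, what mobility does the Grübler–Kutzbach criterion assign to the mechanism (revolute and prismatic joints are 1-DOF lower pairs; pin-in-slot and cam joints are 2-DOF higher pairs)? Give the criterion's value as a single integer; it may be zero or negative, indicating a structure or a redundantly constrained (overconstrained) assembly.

L=1 J1=0 J2=0
add link → L=2 J1=0 J2=0
add link → L=3 J1=0 J2=0
P@0,1 dof=1 J1 → L=3 J1=1 J2=0
C@1,2 dof=2 J2 → L=3 J1=1 J2=1
add link → L=4 J1=1 J2=1
add link → L=5 J1=1 J2=1
P@4,1 dof=1 J1 → L=5 J1=2 J2=1
R@4,3 dof=1 J1 → L=5 J1=3 J2=1
C@2,3 dof=2 J2 → L=5 J1=3 J2=2
M=3(L−1)−2J1−J2=3·4−2·3−2=4

M = 4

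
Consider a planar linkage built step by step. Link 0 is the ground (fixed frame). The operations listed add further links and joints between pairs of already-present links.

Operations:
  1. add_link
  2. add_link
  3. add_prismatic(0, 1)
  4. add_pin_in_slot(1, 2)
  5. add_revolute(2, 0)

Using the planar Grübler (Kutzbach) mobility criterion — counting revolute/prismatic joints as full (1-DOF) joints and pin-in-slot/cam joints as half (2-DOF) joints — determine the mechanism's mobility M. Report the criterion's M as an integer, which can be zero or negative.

L=1 J1=0 J2=0
add link → L=2 J1=0 J2=0
add link → L=3 J1=0 J2=0
P@0,1 dof=1 J1 → L=3 J1=1 J2=0
PS@1,2 dof=2 J2 → L=3 J1=1 J2=1
R@2,0 dof=1 J1 → L=3 J1=2 J2=1
M=3(L−1)−2J1−J2=3·2−2·2−1=1

M = 1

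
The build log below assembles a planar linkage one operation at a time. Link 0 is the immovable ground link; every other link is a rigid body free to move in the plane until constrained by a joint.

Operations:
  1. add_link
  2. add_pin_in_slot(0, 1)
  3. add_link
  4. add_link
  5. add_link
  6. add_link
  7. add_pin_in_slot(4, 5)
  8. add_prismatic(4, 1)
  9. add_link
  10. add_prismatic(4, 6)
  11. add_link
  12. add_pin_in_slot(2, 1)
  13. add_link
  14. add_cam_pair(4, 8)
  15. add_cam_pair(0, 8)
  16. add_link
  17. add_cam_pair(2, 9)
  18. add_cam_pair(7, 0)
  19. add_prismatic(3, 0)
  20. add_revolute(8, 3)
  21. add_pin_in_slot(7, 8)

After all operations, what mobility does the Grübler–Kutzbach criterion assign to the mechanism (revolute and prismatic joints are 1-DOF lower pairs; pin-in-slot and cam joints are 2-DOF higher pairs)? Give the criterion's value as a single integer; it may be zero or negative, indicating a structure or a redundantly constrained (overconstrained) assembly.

M = 11

(L,J1,J2)=(1,0,0); link0 fixed
link1: (2,0,0)
PS 0-1 [J2]: (2,0,1)
link2: (3,0,1)
link3: (4,0,1)
link4: (5,0,1)
link5: (6,0,1)
PS 4-5 [J2]: (6,0,2)
P 4-1 [J1]: (6,1,2)
link6: (7,1,2)
P 4-6 [J1]: (7,2,2)
link7: (8,2,2)
PS 2-1 [J2]: (8,2,3)
link8: (9,2,3)
C 4-8 [J2]: (9,2,4)
C 0-8 [J2]: (9,2,5)
link9: (10,2,5)
C 2-9 [J2]: (10,2,6)
C 7-0 [J2]: (10,2,7)
P 3-0 [J1]: (10,3,7)
R 8-3 [J1]: (10,4,7)
PS 7-8 [J2]: (10,4,8)
Grübler: 3·9 − 2·4 − 8 = 11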